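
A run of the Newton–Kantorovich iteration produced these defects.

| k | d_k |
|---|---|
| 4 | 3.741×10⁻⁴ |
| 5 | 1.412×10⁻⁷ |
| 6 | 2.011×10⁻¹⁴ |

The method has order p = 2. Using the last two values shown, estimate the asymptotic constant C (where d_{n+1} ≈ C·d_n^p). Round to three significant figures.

1.01

C ≈ d_6 / d_5^2
  = 2.011×10⁻¹⁴ / (1.412×10⁻⁷)^2
  = 2.011×10⁻¹⁴ / 1.99374e-14 ≈ 1.0087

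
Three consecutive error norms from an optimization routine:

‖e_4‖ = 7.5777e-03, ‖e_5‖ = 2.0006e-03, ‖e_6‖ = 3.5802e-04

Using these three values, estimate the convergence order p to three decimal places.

1.292

p ≈ ln(‖e_6‖/‖e_5‖) / ln(‖e_5‖/‖e_4‖)
  = ln(3.5802e-04/2.0006e-03) / ln(2.0006e-03/7.5777e-03)
  = ln(0.178956) / ln(0.264012)
  = -1.720615 / -1.331761 ≈ 1.291985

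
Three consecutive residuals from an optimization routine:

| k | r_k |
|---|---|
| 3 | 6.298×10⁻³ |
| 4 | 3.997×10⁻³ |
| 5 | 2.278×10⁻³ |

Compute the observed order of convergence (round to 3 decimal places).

1.237

p ≈ ln(r_5/r_4) / ln(r_4/r_3)
  = ln(2.278×10⁻³/3.997×10⁻³) / ln(3.997×10⁻³/6.298×10⁻³)
  = ln(0.569927) / ln(0.634646)
  = -0.562247 / -0.454688 ≈ 1.236556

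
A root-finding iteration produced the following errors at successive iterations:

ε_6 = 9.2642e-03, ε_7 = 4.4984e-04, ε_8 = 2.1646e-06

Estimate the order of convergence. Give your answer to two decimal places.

1.76

p ≈ ln(ε_8/ε_7) / ln(ε_7/ε_6)
  = ln(2.1646e-06/4.4984e-04) / ln(4.4984e-04/9.2642e-03)
  = ln(0.00481193) / ln(0.0485568)
  = -5.33666 / -3.02502 ≈ 1.76417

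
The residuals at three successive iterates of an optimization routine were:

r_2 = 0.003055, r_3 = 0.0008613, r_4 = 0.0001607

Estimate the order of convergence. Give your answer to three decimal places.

p ≈ ln(r_4/r_3) / ln(r_3/r_2)
  = ln(0.0001607/0.0008613) / ln(0.0008613/0.003055)
  = ln(0.186578) / ln(0.281931)
  = -1.678906 / -1.266093 ≈ 1.326053

1.326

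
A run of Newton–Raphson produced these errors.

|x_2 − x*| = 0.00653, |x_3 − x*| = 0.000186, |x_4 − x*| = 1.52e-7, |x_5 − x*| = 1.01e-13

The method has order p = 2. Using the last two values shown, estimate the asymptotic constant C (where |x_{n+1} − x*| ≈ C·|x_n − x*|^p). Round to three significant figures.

4.37

C ≈ |x_5 − x*| / |x_4 − x*|^2
  = 1.01e-13 / (1.52e-7)^2
  = 1.01e-13 / 2.3104e-14 ≈ 4.3715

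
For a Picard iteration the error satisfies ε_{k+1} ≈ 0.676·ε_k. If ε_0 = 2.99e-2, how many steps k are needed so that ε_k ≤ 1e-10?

After k steps, ε_k ≈ 2.99e-2·0.676^k.
Need 0.676^k ≤ 1e-10/2.99e-2 = 3.34448e-09.
k ≥ ln(3.34448e-09)/ln(0.676) = -19.5160/-0.39156 = 49.842.
Smallest integer k = 50.

50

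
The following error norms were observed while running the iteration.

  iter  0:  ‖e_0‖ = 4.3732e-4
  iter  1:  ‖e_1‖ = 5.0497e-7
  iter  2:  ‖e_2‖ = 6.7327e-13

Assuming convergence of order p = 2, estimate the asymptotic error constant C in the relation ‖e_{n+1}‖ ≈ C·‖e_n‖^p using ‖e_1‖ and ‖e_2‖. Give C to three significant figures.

C ≈ ‖e_2‖ / ‖e_1‖^2
  = 6.7327e-13 / (5.0497e-7)^2
  = 6.7327e-13 / 2.54995e-13 ≈ 2.6403

2.64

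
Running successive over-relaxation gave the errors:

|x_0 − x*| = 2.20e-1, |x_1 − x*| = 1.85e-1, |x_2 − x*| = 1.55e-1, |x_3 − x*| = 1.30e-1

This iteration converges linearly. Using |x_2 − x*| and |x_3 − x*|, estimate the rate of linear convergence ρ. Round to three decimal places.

ρ ≈ |x_3 − x*|/|x_2 − x*| = 1.30e-1/1.55e-1 = 0.83871

0.839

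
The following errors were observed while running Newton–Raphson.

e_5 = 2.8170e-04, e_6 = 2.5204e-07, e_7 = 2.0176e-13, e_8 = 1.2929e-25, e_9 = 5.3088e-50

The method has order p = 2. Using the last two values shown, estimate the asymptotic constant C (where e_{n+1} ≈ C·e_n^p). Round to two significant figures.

3.2

C ≈ e_9 / e_8^2
  = 5.3088e-50 / (1.2929e-25)^2
  = 5.3088e-50 / 1.67159e-50 ≈ 3.1759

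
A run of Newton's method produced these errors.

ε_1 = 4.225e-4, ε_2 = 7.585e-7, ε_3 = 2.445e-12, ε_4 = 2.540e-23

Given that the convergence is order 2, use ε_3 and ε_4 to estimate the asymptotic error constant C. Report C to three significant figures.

C ≈ ε_4 / ε_3^2
  = 2.540e-23 / (2.445e-12)^2
  = 2.540e-23 / 5.97803e-24 ≈ 4.2489

4.25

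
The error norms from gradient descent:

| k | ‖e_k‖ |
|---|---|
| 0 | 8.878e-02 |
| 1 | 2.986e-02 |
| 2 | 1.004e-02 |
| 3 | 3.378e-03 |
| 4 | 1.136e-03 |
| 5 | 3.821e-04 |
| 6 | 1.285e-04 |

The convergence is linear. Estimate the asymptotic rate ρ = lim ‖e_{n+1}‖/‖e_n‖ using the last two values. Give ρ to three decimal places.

0.336

ρ ≈ ‖e_6‖/‖e_5‖ = 1.285e-04/3.821e-04 = 0.33630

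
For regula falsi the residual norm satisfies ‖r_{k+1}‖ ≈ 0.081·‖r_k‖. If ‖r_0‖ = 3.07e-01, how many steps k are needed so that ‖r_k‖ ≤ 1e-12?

After k steps, ‖r_k‖ ≈ 3.07e-01·0.081^k.
Need 0.081^k ≤ 1e-12/3.07e-01 = 3.25733e-12.
k ≥ ln(3.25733e-12)/ln(0.081) = -26.4501/-2.51331 = 10.524.
Smallest integer k = 11.

11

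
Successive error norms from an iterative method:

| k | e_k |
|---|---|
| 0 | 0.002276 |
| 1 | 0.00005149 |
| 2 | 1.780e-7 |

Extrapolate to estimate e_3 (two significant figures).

First estimate the order: p ≈ ln(e_2/e_1) / ln(e_1/e_0) = ln(1.780e-7/0.00005149)/ln(0.00005149/0.002276) = ln(0.00345698)/ln(0.022623) ≈ 1.4958.
Then e_3 ≈ e_2·(e_2/e_1)^p = 1.780e-7·(0.00345698)^1.4958 = 1.780e-7·0.000208153 ≈ 3.705e-11.

3.7e-11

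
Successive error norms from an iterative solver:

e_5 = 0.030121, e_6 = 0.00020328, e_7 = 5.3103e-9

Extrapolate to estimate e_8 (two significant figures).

First estimate the order: p ≈ ln(e_7/e_6) / ln(e_6/e_5) = ln(5.3103e-9/0.00020328)/ln(0.00020328/0.030121) = ln(2.61231e-05)/ln(0.00674878) ≈ 2.1112.
Then e_8 ≈ e_7·(e_7/e_6)^p = 5.3103e-9·(2.61231e-05)^2.1112 = 5.3103e-9·2.11068e-10 ≈ 1.121e-18.

1.1e-18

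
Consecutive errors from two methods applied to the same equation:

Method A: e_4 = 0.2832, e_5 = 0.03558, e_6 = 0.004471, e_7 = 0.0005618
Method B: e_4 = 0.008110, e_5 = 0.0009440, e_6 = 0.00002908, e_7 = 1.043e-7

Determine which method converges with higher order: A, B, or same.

B

Method A: p ≈ ln(0.0005618/0.004471)/ln(0.004471/0.03558) ≈ 1.00.
Method B: p ≈ ln(1.043e-7/0.00002908)/ln(0.00002908/0.0009440) ≈ 1.62.
Method B has the higher order (≈1.6 vs ≈1.0).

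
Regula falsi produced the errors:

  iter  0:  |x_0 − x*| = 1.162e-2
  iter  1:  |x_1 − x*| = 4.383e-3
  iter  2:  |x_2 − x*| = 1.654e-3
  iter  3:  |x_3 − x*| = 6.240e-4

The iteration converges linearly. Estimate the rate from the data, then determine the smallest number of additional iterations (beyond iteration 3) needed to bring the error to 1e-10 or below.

17

Rate ρ ≈ |x_3 − x*|/|x_2 − x*| = 6.240e-4/1.654e-3 = 0.3773.
After j more steps, |x_{3+j} − x*| ≈ 6.240e-4·ρ^j; need ρ^j ≤ 1e-10/6.240e-4 = 1.60256e-07.
j ≥ ln(1.60256e-07)/ln(0.3773) = -15.6465/-0.97471 = 16.052.
So 17 more iterations are needed.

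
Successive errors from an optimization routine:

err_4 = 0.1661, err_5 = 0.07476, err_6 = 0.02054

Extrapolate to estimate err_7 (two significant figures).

First estimate the order: p ≈ ln(err_6/err_5) / ln(err_5/err_4) = ln(0.02054/0.07476)/ln(0.07476/0.1661) = ln(0.274746)/ln(0.45009) ≈ 1.6183.
Then err_7 ≈ err_6·(err_6/err_5)^p = 0.02054·(0.274746)^1.6183 = 0.02054·0.123601 ≈ 0.002539.

2.5e-3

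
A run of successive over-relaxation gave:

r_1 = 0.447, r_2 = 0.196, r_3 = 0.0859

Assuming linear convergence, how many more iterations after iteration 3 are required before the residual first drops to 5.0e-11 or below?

26

Rate ρ ≈ r_3/r_2 = 0.0859/0.196 = 0.4383.
After j more steps, r_{3+j} ≈ 0.0859·ρ^j; need ρ^j ≤ 5.0e-11/0.0859 = 5.82072e-10.
j ≥ ln(5.82072e-10)/ln(0.4383) = -21.2644/-0.82485 = 25.780.
So 26 more iterations are needed.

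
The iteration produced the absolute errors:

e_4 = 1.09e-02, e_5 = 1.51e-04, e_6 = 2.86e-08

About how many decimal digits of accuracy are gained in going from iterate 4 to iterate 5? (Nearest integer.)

Digits gained ≈ log₁₀(e_4/e_5) = log₁₀(1.09e-02/1.51e-04) = log₁₀(72.1854) ≈ 1.858.

2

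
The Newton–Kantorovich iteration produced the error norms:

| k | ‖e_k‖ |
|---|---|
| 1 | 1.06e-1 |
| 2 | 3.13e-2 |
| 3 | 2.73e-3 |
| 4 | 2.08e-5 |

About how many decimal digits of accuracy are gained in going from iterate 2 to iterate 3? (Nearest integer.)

Digits gained ≈ log₁₀(‖e_2‖/‖e_3‖) = log₁₀(3.13e-2/2.73e-3) = log₁₀(11.4652) ≈ 1.059.

1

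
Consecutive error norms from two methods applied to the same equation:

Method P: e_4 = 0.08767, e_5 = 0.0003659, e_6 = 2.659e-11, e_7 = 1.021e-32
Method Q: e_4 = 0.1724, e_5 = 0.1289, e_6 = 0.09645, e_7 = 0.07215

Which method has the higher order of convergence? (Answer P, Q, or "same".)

P

Method P: p ≈ ln(1.021e-32/2.659e-11)/ln(2.659e-11/0.0003659) ≈ 3.00.
Method Q: p ≈ ln(0.07215/0.09645)/ln(0.09645/0.1289) ≈ 1.00.
Method P has the higher order (≈3.0 vs ≈1.0).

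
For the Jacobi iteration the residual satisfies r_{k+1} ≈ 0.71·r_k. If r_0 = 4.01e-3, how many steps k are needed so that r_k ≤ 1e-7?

After k steps, r_k ≈ 4.01e-3·0.71^k.
Need 0.71^k ≤ 1e-7/4.01e-3 = 2.49377e-05.
k ≥ ln(2.49377e-05)/ln(0.71) = -10.5991/-0.34249 = 30.947.
Smallest integer k = 31.

31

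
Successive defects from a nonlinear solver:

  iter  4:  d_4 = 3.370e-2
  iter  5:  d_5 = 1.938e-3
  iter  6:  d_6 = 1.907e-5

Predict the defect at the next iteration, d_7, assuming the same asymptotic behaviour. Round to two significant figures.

First estimate the order: p ≈ ln(d_6/d_5) / ln(d_5/d_4) = ln(1.907e-5/1.938e-3)/ln(1.938e-3/3.370e-2) = ln(0.00984004)/ln(0.0575074) ≈ 1.6182.
Then d_7 ≈ d_6·(d_6/d_5)^p = 1.907e-5·(0.00984004)^1.6182 = 1.907e-5·0.000565285 ≈ 1.078e-08.

1.1e-8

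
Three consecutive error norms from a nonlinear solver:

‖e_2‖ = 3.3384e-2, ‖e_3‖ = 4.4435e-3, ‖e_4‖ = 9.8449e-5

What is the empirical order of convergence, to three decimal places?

p ≈ ln(‖e_4‖/‖e_3‖) / ln(‖e_3‖/‖e_2‖)
  = ln(9.8449e-5/4.4435e-3) / ln(4.4435e-3/3.3384e-2)
  = ln(0.0221557) / ln(0.133103)
  = -3.809660 / -2.016632 ≈ 1.889120

1.889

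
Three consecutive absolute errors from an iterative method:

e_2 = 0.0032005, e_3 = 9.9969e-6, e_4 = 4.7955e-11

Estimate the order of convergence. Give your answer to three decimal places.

2.123

p ≈ ln(e_4/e_3) / ln(e_3/e_2)
  = ln(4.7955e-11/9.9969e-6) / ln(9.9969e-6/0.0032005)
  = ln(4.79699e-06) / ln(0.00312354)
  = -12.247522 / -5.768788 ≈ 2.123067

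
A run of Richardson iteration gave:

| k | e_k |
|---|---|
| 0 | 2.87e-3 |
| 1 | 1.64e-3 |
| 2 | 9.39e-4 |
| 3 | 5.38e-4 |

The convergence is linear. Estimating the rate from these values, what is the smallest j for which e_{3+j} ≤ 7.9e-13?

Rate ρ ≈ e_3/e_2 = 5.38e-4/9.39e-4 = 0.5729.
After j more steps, e_{3+j} ≈ 5.38e-4·ρ^j; need ρ^j ≤ 7.9e-13/5.38e-4 = 1.4684e-09.
j ≥ ln(1.4684e-09)/ln(0.5729) = -20.3391/-0.55704 = 36.513.
So 37 more iterations are needed.

37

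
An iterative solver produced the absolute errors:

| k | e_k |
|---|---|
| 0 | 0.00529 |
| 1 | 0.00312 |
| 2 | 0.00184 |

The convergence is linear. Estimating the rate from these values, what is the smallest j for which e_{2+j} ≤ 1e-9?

Rate ρ ≈ e_2/e_1 = 0.00184/0.00312 = 0.5897.
After j more steps, e_{2+j} ≈ 0.00184·ρ^j; need ρ^j ≤ 1e-9/0.00184 = 5.43478e-07.
j ≥ ln(5.43478e-07)/ln(0.5897) = -14.4253/-0.52814 = 27.313.
So 28 more iterations are needed.

28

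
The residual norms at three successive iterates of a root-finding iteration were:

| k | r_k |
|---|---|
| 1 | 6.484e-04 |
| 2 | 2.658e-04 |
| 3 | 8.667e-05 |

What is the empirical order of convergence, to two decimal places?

1.26

p ≈ ln(r_3/r_2) / ln(r_2/r_1)
  = ln(8.667e-05/2.658e-04) / ln(2.658e-04/6.484e-04)
  = ln(0.326072) / ln(0.409932)
  = -1.12064 / -0.89176 ≈ 1.25666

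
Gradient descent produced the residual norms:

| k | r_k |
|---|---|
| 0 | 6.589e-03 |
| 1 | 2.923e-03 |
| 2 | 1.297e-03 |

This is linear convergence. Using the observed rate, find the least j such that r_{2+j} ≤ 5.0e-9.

Rate ρ ≈ r_2/r_1 = 1.297e-03/2.923e-03 = 0.4437.
After j more steps, r_{2+j} ≈ 1.297e-03·ρ^j; need ρ^j ≤ 5.0e-9/1.297e-03 = 3.85505e-06.
j ≥ ln(3.85505e-06)/ln(0.4437) = -12.4661/-0.81261 = 15.341.
So 16 more iterations are needed.

16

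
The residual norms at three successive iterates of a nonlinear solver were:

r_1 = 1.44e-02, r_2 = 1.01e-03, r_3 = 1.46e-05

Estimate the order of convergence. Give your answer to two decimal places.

1.59

p ≈ ln(r_3/r_2) / ln(r_2/r_1)
  = ln(1.46e-05/1.01e-03) / ln(1.01e-03/1.44e-02)
  = ln(0.0144554) / ln(0.0701389)
  = -4.23669 / -2.65728 ≈ 1.59437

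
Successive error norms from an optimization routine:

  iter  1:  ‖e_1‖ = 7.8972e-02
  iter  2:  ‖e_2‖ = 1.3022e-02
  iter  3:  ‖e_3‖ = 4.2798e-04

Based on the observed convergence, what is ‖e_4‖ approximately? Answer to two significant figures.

6.6e-7

First estimate the order: p ≈ ln(‖e_3‖/‖e_2‖) / ln(‖e_2‖/‖e_1‖) = ln(4.2798e-04/1.3022e-02)/ln(1.3022e-02/7.8972e-02) = ln(0.0328659)/ln(0.164894) ≈ 1.8948.
Then ‖e_4‖ ≈ ‖e_3‖·(‖e_3‖/‖e_2‖)^p = 4.2798e-04·(0.0328659)^1.8948 = 4.2798e-04·0.00154714 ≈ 6.621e-07.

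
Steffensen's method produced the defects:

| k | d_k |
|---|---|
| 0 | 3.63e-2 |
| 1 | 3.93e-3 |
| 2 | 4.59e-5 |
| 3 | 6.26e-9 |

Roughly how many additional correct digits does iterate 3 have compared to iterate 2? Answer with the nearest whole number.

4

Digits gained ≈ log₁₀(d_2/d_3) = log₁₀(4.59e-5/6.26e-9) = log₁₀(7332.27) ≈ 3.865.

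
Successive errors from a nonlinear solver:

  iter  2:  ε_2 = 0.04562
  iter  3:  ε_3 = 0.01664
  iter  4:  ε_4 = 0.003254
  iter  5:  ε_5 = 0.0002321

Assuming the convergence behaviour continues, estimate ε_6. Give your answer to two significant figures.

First estimate the order: p ≈ ln(ε_5/ε_4) / ln(ε_4/ε_3) = ln(0.0002321/0.003254)/ln(0.003254/0.01664) = ln(0.0713276)/ln(0.195553) ≈ 1.6180.
Then ε_6 ≈ ε_5·(ε_5/ε_4)^p = 0.0002321·(0.0713276)^1.6180 = 0.0002321·0.0139499 ≈ 3.238e-06.

3.2e-6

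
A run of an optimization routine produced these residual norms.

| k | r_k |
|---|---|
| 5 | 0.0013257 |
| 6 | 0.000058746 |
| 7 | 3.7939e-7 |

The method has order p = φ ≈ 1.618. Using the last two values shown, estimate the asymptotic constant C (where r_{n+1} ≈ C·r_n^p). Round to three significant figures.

C ≈ r_7 / r_6^1.618
  = 3.7939e-7 / (0.000058746)^1.618
  = 3.7939e-7 / 1.42629e-07 ≈ 2.66

2.66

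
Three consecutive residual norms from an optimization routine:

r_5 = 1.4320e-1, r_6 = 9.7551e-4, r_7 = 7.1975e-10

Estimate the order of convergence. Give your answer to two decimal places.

p ≈ ln(r_7/r_6) / ln(r_6/r_5)
  = ln(7.1975e-10/9.7551e-4) / ln(9.7551e-4/1.4320e-1)
  = ln(7.37819e-07) / ln(0.00681222)
  = -14.11957 / -4.98904 ≈ 2.83012

2.83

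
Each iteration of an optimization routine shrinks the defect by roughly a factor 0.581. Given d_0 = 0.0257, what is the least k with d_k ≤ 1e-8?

After k steps, d_k ≈ 0.0257·0.581^k.
Need 0.581^k ≤ 1e-8/0.0257 = 3.89105e-07.
k ≥ ln(3.89105e-07)/ln(0.581) = -14.7594/-0.54300 = 27.181.
Smallest integer k = 28.

28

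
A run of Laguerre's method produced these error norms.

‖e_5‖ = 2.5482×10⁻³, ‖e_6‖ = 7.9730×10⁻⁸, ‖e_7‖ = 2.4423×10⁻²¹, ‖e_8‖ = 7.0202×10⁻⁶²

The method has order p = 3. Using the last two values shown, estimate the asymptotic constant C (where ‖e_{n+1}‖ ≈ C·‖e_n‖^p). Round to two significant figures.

C ≈ ‖e_8‖ / ‖e_7‖^3
  = 7.0202×10⁻⁶² / (2.4423×10⁻²¹)^3
  = 7.0202×10⁻⁶² / 1.45679e-62 ≈ 4.819

4.8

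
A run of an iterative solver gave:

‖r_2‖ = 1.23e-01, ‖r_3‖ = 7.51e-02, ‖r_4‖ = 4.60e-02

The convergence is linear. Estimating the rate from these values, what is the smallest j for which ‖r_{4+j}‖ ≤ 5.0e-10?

Rate ρ ≈ ‖r_4‖/‖r_3‖ = 4.60e-02/7.51e-02 = 0.6125.
After j more steps, ‖r_{4+j}‖ ≈ 4.60e-02·ρ^j; need ρ^j ≤ 5.0e-10/4.60e-02 = 1.08696e-08.
j ≥ ln(1.08696e-08)/ln(0.6125) = -18.3373/-0.49021 = 37.407.
So 38 more iterations are needed.

38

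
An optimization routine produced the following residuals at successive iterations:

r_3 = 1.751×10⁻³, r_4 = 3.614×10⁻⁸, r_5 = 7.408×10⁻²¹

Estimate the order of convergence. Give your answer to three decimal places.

2.708

p ≈ ln(r_5/r_4) / ln(r_4/r_3)
  = ln(7.408×10⁻²¹/3.614×10⁻⁸) / ln(3.614×10⁻⁸/1.751×10⁻³)
  = ln(2.04981e-13) / ln(2.06396e-05)
  = -29.215859 / -10.788299 ≈ 2.708106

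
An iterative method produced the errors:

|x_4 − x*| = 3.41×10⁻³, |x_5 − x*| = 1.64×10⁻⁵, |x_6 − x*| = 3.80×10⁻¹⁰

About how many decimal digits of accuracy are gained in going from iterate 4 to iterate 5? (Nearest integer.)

Digits gained ≈ log₁₀(|x_4 − x*|/|x_5 − x*|) = log₁₀(3.41×10⁻³/1.64×10⁻⁵) = log₁₀(207.927) ≈ 2.318.

2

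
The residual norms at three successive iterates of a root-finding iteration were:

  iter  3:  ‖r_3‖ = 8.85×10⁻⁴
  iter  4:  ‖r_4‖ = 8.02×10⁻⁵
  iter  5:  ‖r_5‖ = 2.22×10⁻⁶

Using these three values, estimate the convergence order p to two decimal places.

p ≈ ln(‖r_5‖/‖r_4‖) / ln(‖r_4‖/‖r_3‖)
  = ln(2.22×10⁻⁶/8.02×10⁻⁵) / ln(8.02×10⁻⁵/8.85×10⁻⁴)
  = ln(0.0276808) / ln(0.0906215)
  = -3.58702 / -2.40106 ≈ 1.49393

1.49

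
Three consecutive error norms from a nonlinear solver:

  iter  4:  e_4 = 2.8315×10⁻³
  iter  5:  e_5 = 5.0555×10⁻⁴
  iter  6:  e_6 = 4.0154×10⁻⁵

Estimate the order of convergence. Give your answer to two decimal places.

p ≈ ln(e_6/e_5) / ln(e_5/e_4)
  = ln(4.0154×10⁻⁵/5.0555×10⁻⁴) / ln(5.0555×10⁻⁴/2.8315×10⁻³)
  = ln(0.0794264) / ln(0.178545)
  = -2.53292 / -1.72291 ≈ 1.47014

1.47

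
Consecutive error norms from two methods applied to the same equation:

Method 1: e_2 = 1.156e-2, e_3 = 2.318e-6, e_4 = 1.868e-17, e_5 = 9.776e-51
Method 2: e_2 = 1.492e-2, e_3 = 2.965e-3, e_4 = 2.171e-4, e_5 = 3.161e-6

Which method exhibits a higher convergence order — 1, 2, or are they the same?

Method 1: p ≈ ln(9.776e-51/1.868e-17)/ln(1.868e-17/2.318e-6) ≈ 3.00.
Method 2: p ≈ ln(3.161e-6/2.171e-4)/ln(2.171e-4/2.965e-3) ≈ 1.62.
Method 1 has the higher order (≈3.0 vs ≈1.6).

1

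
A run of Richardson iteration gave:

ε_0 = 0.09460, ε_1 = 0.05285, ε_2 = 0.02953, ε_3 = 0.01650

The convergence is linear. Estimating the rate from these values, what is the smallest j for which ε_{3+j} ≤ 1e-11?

Rate ρ ≈ ε_3/ε_2 = 0.01650/0.02953 = 0.5588.
After j more steps, ε_{3+j} ≈ 0.01650·ρ^j; need ρ^j ≤ 1e-11/0.01650 = 6.06061e-10.
j ≥ ln(6.06061e-10)/ln(0.5588) = -21.2240/-0.58196 = 36.470.
So 37 more iterations are needed.

37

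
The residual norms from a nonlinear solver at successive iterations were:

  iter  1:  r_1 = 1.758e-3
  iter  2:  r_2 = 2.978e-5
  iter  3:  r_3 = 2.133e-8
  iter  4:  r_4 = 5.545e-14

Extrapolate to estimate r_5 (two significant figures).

6.7e-24

First estimate the order: p ≈ ln(r_4/r_3) / ln(r_3/r_2) = ln(5.545e-14/2.133e-8)/ln(2.133e-8/2.978e-5) = ln(2.59962e-06)/ln(0.000716253) ≈ 1.7759.
Then r_5 ≈ r_4·(r_4/r_3)^p = 5.545e-14·(2.59962e-06)^1.7759 = 5.545e-14·1.20625e-10 ≈ 6.689e-24.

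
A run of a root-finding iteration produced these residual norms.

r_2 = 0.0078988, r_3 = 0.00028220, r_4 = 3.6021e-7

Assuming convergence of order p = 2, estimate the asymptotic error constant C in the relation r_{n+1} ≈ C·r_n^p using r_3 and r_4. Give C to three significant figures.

4.52

C ≈ r_4 / r_3^2
  = 3.6021e-7 / (0.00028220)^2
  = 3.6021e-7 / 7.96368e-08 ≈ 4.5232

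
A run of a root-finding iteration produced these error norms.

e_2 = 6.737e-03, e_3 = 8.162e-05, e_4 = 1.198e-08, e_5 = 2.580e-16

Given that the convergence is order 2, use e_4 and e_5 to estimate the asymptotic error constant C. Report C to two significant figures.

C ≈ e_5 / e_4^2
  = 2.580e-16 / (1.198e-08)^2
  = 2.580e-16 / 1.4352e-16 ≈ 1.7977

1.8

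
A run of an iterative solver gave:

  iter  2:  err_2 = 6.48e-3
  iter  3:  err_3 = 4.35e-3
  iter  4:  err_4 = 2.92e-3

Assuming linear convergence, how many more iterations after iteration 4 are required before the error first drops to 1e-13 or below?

Rate ρ ≈ err_4/err_3 = 2.92e-3/4.35e-3 = 0.6713.
After j more steps, err_{4+j} ≈ 2.92e-3·ρ^j; need ρ^j ≤ 1e-13/2.92e-3 = 3.42466e-11.
j ≥ ln(3.42466e-11)/ln(0.6713) = -24.0974/-0.39854 = 60.464.
So 61 more iterations are needed.

61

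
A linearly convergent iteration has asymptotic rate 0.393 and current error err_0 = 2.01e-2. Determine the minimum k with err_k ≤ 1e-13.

28

After k steps, err_k ≈ 2.01e-2·0.393^k.
Need 0.393^k ≤ 1e-13/2.01e-2 = 4.97512e-12.
k ≥ ln(4.97512e-12)/ln(0.393) = -26.0266/-0.93395 = 27.867.
Smallest integer k = 28.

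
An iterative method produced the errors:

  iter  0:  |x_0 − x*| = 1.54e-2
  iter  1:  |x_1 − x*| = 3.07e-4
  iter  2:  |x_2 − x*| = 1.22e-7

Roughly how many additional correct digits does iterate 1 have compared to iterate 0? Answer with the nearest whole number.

Digits gained ≈ log₁₀(|x_0 − x*|/|x_1 − x*|) = log₁₀(1.54e-2/3.07e-4) = log₁₀(50.1629) ≈ 1.700.

2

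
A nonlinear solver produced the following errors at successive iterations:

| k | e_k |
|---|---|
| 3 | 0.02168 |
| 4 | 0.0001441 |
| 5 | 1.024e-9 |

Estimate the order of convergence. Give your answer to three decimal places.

2.364

p ≈ ln(e_5/e_4) / ln(e_4/e_3)
  = ln(1.024e-9/0.0001441) / ln(0.0001441/0.02168)
  = ln(7.10618e-06) / ln(0.00664668)
  = -11.854546 / -5.013638 ≈ 2.364460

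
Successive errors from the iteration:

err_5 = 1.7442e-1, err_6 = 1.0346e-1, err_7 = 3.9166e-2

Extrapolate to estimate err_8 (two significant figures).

6.4e-3

First estimate the order: p ≈ ln(err_7/err_6) / ln(err_6/err_5) = ln(3.9166e-2/1.0346e-1)/ln(1.0346e-1/1.7442e-1) = ln(0.378562)/ln(0.593166) ≈ 1.8599.
Then err_8 ≈ err_7·(err_7/err_6)^p = 3.9166e-2·(0.378562)^1.8599 = 3.9166e-2·0.164201 ≈ 0.006431.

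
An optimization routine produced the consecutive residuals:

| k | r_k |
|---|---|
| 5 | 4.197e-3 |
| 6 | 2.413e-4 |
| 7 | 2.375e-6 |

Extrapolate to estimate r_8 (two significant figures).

First estimate the order: p ≈ ln(r_7/r_6) / ln(r_6/r_5) = ln(2.375e-6/2.413e-4)/ln(2.413e-4/4.197e-3) = ln(0.00984252)/ln(0.0574934) ≈ 1.6180.
Then r_8 ≈ r_7·(r_7/r_6)^p = 2.375e-6·(0.00984252)^1.6180 = 2.375e-6·0.000566039 ≈ 1.344e-09.

1.3e-9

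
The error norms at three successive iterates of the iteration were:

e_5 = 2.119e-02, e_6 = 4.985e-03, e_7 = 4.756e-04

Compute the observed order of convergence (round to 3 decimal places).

1.624

p ≈ ln(e_7/e_6) / ln(e_6/e_5)
  = ln(4.756e-04/4.985e-03) / ln(4.985e-03/2.119e-02)
  = ln(0.0954062) / ln(0.235252)
  = -2.349612 / -1.447098 ≈ 1.623672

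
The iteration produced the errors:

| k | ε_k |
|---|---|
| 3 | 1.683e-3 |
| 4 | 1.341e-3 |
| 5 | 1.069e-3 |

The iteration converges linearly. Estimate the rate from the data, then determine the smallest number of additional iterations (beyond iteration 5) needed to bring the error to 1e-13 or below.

Rate ρ ≈ ε_5/ε_4 = 1.069e-3/1.341e-3 = 0.7972.
After j more steps, ε_{5+j} ≈ 1.069e-3·ρ^j; need ρ^j ≤ 1e-13/1.069e-3 = 9.35454e-11.
j ≥ ln(9.35454e-11)/ln(0.7972) = -23.0926/-0.22665 = 101.887.
So 102 more iterations are needed.

102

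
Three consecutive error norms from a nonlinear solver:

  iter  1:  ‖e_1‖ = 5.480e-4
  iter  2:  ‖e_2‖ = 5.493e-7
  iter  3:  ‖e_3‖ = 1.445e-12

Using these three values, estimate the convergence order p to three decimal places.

1.861

p ≈ ln(‖e_3‖/‖e_2‖) / ln(‖e_2‖/‖e_1‖)
  = ln(1.445e-12/5.493e-7) / ln(5.493e-7/5.480e-4)
  = ln(2.63062e-06) / ln(0.00100237)
  = -12.848291 / -6.905388 ≈ 1.860618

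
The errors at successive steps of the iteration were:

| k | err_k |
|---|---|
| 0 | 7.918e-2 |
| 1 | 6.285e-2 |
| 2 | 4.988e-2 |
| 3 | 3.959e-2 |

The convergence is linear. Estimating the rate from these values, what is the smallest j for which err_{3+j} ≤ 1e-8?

Rate ρ ≈ err_3/err_2 = 3.959e-2/4.988e-2 = 0.7937.
After j more steps, err_{3+j} ≈ 3.959e-2·ρ^j; need ρ^j ≤ 1e-8/3.959e-2 = 2.52589e-07.
j ≥ ln(2.52589e-07)/ln(0.7937) = -15.1915/-0.23105 = 65.750.
So 66 more iterations are needed.

66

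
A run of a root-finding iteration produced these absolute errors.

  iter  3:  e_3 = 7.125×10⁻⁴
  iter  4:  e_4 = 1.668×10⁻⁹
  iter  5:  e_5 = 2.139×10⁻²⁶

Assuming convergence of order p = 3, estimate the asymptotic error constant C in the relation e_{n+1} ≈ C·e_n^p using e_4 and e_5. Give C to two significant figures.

4.6

C ≈ e_5 / e_4^3
  = 2.139×10⁻²⁶ / (1.668×10⁻⁹)^3
  = 2.139×10⁻²⁶ / 4.64075e-27 ≈ 4.6092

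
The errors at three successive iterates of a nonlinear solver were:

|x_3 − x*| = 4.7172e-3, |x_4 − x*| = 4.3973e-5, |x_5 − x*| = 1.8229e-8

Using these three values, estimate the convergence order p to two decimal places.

p ≈ ln(|x_5 − x*|/|x_4 − x*|) / ln(|x_4 − x*|/|x_3 − x*|)
  = ln(1.8229e-8/4.3973e-5) / ln(4.3973e-5/4.7172e-3)
  = ln(0.00041455) / ln(0.00932184)
  = -7.78832 / -4.67540 ≈ 1.66581

1.67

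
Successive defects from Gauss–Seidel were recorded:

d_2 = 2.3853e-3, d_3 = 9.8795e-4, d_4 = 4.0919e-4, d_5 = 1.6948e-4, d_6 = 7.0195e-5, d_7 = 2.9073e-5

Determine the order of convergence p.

Consecutive ratios: d_7/d_6 = 2.9073e-5/7.0195e-5 = 0.414175, d_6/d_5 = 7.0195e-5/1.6948e-4 = 0.414179.
p ≈ ln(0.414175)/ln(0.414179) = -0.8815/-0.8815 ≈ 1.00.
So the convergence is linear (order 1).

1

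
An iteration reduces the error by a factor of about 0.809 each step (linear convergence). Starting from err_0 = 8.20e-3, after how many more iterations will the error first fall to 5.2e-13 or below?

After k steps, err_k ≈ 8.20e-3·0.809^k.
Need 0.809^k ≤ 5.2e-13/8.20e-3 = 6.34146e-11.
k ≥ ln(6.34146e-11)/ln(0.809) = -23.4813/-0.21196 = 110.782.
Smallest integer k = 111.

111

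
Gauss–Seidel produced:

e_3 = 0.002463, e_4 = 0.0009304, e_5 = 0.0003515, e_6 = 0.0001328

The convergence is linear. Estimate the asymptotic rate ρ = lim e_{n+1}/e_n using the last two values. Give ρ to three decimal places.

0.378

ρ ≈ e_6/e_5 = 0.0001328/0.0003515 = 0.37781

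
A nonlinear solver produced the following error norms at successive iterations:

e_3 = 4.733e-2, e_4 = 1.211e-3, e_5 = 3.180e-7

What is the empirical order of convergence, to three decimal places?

2.249

p ≈ ln(e_5/e_4) / ln(e_4/e_3)
  = ln(3.180e-7/1.211e-3) / ln(1.211e-3/4.733e-2)
  = ln(0.000262593) / ln(0.0255863)
  = -8.244905 / -3.665698 ≈ 2.249205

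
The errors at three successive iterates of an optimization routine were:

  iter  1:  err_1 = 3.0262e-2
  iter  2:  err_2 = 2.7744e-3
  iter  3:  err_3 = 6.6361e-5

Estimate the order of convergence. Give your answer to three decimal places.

1.562

p ≈ ln(err_3/err_2) / ln(err_2/err_1)
  = ln(6.6361e-5/2.7744e-3) / ln(2.7744e-3/3.0262e-2)
  = ln(0.023919) / ln(0.0916793)
  = -3.733082 / -2.389459 ≈ 1.562313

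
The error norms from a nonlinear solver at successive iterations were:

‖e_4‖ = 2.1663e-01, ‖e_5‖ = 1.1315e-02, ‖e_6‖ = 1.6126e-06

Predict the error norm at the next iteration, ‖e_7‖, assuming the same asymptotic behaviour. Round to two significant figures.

4.7e-18

First estimate the order: p ≈ ln(‖e_6‖/‖e_5‖) / ln(‖e_5‖/‖e_4‖) = ln(1.6126e-06/1.1315e-02)/ln(1.1315e-02/2.1663e-01) = ln(0.000142519)/ln(0.0522319) ≈ 2.9999.
Then ‖e_7‖ ≈ ‖e_6‖·(‖e_6‖/‖e_5‖)^p = 1.6126e-06·(0.000142519)^2.9999 = 1.6126e-06·2.89736e-12 ≈ 4.672e-18.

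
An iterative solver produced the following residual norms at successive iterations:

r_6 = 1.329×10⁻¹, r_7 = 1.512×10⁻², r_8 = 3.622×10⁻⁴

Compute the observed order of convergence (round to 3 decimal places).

1.717

p ≈ ln(r_8/r_7) / ln(r_7/r_6)
  = ln(3.622×10⁻⁴/1.512×10⁻²) / ln(1.512×10⁻²/1.329×10⁻¹)
  = ln(0.023955) / ln(0.11377)
  = -3.731578 / -2.173576 ≈ 1.716792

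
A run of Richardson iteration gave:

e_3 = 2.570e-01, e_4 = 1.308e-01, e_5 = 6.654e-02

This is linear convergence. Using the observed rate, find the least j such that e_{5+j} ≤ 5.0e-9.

25

Rate ρ ≈ e_5/e_4 = 6.654e-02/1.308e-01 = 0.5087.
After j more steps, e_{5+j} ≈ 6.654e-02·ρ^j; need ρ^j ≤ 5.0e-9/6.654e-02 = 7.51428e-08.
j ≥ ln(7.51428e-08)/ln(0.5087) = -16.4039/-0.67590 = 24.270.
So 25 more iterations are needed.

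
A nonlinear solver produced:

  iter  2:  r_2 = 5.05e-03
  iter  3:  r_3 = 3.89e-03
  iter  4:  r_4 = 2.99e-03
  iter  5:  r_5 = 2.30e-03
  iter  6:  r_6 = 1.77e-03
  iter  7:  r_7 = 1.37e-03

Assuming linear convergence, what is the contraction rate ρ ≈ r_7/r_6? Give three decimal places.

ρ ≈ r_7/r_6 = 1.37e-03/1.77e-03 = 0.77401

0.774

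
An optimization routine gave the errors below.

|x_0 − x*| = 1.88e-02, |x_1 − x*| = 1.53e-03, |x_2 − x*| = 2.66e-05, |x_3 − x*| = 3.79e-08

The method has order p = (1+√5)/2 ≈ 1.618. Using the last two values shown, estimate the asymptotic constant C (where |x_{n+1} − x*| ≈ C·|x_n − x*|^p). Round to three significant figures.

C ≈ |x_3 − x*| / |x_2 − x*|^1.618
  = 3.79e-08 / (2.66e-05)^1.618
  = 3.79e-08 / 3.95784e-08 ≈ 0.95759

0.958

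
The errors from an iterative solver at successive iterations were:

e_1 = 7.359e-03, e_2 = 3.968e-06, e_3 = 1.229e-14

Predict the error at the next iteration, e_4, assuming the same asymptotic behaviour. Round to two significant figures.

8.6e-37

First estimate the order: p ≈ ln(e_3/e_2) / ln(e_2/e_1) = ln(1.229e-14/3.968e-06)/ln(3.968e-06/7.359e-03) = ln(3.09728e-09)/ln(0.000539204) ≈ 2.6035.
Then e_4 ≈ e_3·(e_3/e_2)^p = 1.229e-14·(3.09728e-09)^2.6035 = 1.229e-14·7.02696e-23 ≈ 8.636e-37.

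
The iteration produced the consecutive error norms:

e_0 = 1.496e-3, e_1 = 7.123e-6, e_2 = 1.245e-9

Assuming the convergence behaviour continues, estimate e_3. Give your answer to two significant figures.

First estimate the order: p ≈ ln(e_2/e_1) / ln(e_1/e_0) = ln(1.245e-9/7.123e-6)/ln(7.123e-6/1.496e-3) = ln(0.000174786)/ln(0.00476136) ≈ 1.6180.
Then e_3 ≈ e_2·(e_2/e_1)^p = 1.245e-9·(0.000174786)^1.6180 = 1.245e-9·8.32484e-07 ≈ 1.036e-15.

1.0e-15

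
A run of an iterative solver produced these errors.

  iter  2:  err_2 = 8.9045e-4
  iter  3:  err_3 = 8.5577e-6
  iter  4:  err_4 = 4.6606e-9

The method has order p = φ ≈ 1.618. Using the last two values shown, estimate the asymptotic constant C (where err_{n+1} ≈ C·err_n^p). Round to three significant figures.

C ≈ err_4 / err_3^1.618
  = 4.6606e-9 / (8.5577e-6)^1.618
  = 4.6606e-9 / 6.31762e-09 ≈ 0.73771

0.738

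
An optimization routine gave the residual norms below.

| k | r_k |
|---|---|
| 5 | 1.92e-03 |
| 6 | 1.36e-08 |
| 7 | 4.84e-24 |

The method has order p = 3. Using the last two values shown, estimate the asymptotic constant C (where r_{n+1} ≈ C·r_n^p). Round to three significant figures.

1.92

C ≈ r_7 / r_6^3
  = 4.84e-24 / (1.36e-08)^3
  = 4.84e-24 / 2.51546e-24 ≈ 1.9241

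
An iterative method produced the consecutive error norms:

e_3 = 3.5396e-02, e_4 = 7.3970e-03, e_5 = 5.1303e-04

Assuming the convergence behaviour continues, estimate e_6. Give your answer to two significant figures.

5.4e-6

First estimate the order: p ≈ ln(e_5/e_4) / ln(e_4/e_3) = ln(5.1303e-04/7.3970e-03)/ln(7.3970e-03/3.5396e-02) = ln(0.0693565)/ln(0.208978) ≈ 1.7045.
Then e_6 ≈ e_5·(e_5/e_4)^p = 5.1303e-04·(0.0693565)^1.7045 = 5.1303e-04·0.0105836 ≈ 5.43e-06.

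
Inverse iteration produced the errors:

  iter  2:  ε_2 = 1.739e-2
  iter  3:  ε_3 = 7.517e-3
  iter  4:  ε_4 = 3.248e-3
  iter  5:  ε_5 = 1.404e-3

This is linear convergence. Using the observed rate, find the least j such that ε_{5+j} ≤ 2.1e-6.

Rate ρ ≈ ε_5/ε_4 = 1.404e-3/3.248e-3 = 0.4323.
After j more steps, ε_{5+j} ≈ 1.404e-3·ρ^j; need ρ^j ≤ 2.1e-6/1.404e-3 = 0.00149573.
j ≥ ln(0.00149573)/ln(0.4323) = -6.5051/-0.83864 = 7.757.
So 8 more iterations are needed.

8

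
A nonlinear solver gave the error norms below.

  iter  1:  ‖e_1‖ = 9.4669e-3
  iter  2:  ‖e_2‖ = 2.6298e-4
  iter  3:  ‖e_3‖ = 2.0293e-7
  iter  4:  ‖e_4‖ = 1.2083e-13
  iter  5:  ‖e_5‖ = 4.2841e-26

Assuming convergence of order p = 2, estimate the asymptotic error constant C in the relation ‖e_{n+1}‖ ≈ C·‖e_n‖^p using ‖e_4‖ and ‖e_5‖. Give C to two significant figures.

2.9

C ≈ ‖e_5‖ / ‖e_4‖^2
  = 4.2841e-26 / (1.2083e-13)^2
  = 4.2841e-26 / 1.45999e-26 ≈ 2.9343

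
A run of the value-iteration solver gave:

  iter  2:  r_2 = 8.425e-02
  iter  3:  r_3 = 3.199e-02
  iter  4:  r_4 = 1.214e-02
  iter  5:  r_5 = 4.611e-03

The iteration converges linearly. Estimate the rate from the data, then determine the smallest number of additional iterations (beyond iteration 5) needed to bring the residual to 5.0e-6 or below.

Rate ρ ≈ r_5/r_4 = 4.611e-03/1.214e-02 = 0.3798.
After j more steps, r_{5+j} ≈ 4.611e-03·ρ^j; need ρ^j ≤ 5.0e-6/4.611e-03 = 0.00108436.
j ≥ ln(0.00108436)/ln(0.3798) = -6.8268/-0.96811 = 7.052.
So 8 more iterations are needed.

8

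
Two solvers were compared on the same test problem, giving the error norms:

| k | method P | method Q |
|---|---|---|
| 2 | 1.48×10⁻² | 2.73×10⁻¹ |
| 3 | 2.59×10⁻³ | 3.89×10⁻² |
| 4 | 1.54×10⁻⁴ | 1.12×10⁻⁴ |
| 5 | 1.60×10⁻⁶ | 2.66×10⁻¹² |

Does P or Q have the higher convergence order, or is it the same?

Method P: p ≈ ln(1.60×10⁻⁶/1.54×10⁻⁴)/ln(1.54×10⁻⁴/2.59×10⁻³) ≈ 1.62.
Method Q: p ≈ ln(2.66×10⁻¹²/1.12×10⁻⁴)/ln(1.12×10⁻⁴/3.89×10⁻²) ≈ 3.00.
Method Q has the higher order (≈3.0 vs ≈1.6).

Q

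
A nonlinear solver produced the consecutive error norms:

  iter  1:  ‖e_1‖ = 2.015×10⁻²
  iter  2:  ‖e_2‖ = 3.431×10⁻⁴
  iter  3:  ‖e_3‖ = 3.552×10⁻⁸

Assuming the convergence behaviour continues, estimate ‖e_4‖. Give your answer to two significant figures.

3.7e-17

First estimate the order: p ≈ ln(‖e_3‖/‖e_2‖) / ln(‖e_2‖/‖e_1‖) = ln(3.552×10⁻⁸/3.431×10⁻⁴)/ln(3.431×10⁻⁴/2.015×10⁻²) = ln(0.000103527)/ln(0.0170273) ≈ 2.2528.
Then ‖e_4‖ ≈ ‖e_3‖·(‖e_3‖/‖e_2‖)^p = 3.552×10⁻⁸·(0.000103527)^2.2528 = 3.552×10⁻⁸·1.05369e-09 ≈ 3.743e-17.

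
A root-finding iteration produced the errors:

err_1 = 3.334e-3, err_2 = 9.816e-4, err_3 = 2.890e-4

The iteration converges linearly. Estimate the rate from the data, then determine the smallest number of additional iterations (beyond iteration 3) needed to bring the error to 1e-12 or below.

16

Rate ρ ≈ err_3/err_2 = 2.890e-4/9.816e-4 = 0.2944.
After j more steps, err_{3+j} ≈ 2.890e-4·ρ^j; need ρ^j ≤ 1e-12/2.890e-4 = 3.46021e-09.
j ≥ ln(3.46021e-09)/ln(0.2944) = -19.4819/-1.22282 = 15.932.
So 16 more iterations are needed.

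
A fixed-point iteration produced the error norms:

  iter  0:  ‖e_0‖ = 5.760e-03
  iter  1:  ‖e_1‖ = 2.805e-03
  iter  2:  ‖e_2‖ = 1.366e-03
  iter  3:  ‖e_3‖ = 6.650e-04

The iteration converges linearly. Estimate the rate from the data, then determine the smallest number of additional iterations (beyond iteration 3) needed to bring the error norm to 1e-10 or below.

22

Rate ρ ≈ ‖e_3‖/‖e_2‖ = 6.650e-04/1.366e-03 = 0.4868.
After j more steps, ‖e_{3+j}‖ ≈ 6.650e-04·ρ^j; need ρ^j ≤ 1e-10/6.650e-04 = 1.50376e-07.
j ≥ ln(1.50376e-07)/ln(0.4868) = -15.7101/-0.71990 = 21.823.
So 22 more iterations are needed.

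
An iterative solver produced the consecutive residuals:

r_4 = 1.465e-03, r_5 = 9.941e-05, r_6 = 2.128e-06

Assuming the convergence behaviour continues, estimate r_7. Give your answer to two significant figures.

8.8e-9

First estimate the order: p ≈ ln(r_6/r_5) / ln(r_5/r_4) = ln(2.128e-06/9.941e-05)/ln(9.941e-05/1.465e-03) = ln(0.0214063)/ln(0.0678567) ≈ 1.4288.
Then r_7 ≈ r_6·(r_6/r_5)^p = 2.128e-06·(0.0214063)^1.4288 = 2.128e-06·0.00411792 ≈ 8.763e-09.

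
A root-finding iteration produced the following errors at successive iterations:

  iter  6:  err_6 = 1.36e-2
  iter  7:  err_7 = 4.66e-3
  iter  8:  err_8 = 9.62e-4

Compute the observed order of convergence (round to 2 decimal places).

1.47

p ≈ ln(err_8/err_7) / ln(err_7/err_6)
  = ln(9.62e-4/4.66e-3) / ln(4.66e-3/1.36e-2)
  = ln(0.206438) / ln(0.342647)
  = -1.57776 / -1.07105 ≈ 1.47310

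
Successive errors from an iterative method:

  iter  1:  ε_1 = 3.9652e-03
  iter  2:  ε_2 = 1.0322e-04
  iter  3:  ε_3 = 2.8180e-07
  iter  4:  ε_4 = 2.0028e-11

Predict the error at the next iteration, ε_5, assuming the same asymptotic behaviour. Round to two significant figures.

First estimate the order: p ≈ ln(ε_4/ε_3) / ln(ε_3/ε_2) = ln(2.0028e-11/2.8180e-07)/ln(2.8180e-07/1.0322e-04) = ln(7.10717e-05)/ln(0.00273009) ≈ 1.6180.
Then ε_5 ≈ ε_4·(ε_4/ε_3)^p = 2.0028e-11·(7.10717e-05)^1.6180 = 2.0028e-11·1.94109e-07 ≈ 3.888e-18.

3.9e-18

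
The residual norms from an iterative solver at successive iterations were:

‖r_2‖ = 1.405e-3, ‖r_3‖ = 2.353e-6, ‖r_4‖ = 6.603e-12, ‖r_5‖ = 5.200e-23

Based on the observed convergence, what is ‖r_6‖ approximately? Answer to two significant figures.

First estimate the order: p ≈ ln(‖r_5‖/‖r_4‖) / ln(‖r_4‖/‖r_3‖) = ln(5.200e-23/6.603e-12)/ln(6.603e-12/2.353e-6) = ln(7.87521e-12)/ln(2.8062e-06) ≈ 2.0000.
Then ‖r_6‖ ≈ ‖r_5‖·(‖r_5‖/‖r_4‖)^p = 5.200e-23·(7.87521e-12)^2.0000 = 5.200e-23·6.20189e-23 ≈ 3.225e-45.

3.2e-45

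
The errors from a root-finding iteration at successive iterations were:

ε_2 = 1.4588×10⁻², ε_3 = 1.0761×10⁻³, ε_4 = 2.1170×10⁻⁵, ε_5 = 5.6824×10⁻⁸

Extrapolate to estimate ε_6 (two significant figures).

First estimate the order: p ≈ ln(ε_5/ε_4) / ln(ε_4/ε_3) = ln(5.6824×10⁻⁸/2.1170×10⁻⁵)/ln(2.1170×10⁻⁵/1.0761×10⁻³) = ln(0.00268418)/ln(0.0196729) ≈ 1.5070.
Then ε_6 ≈ ε_5·(ε_5/ε_4)^p = 5.6824×10⁻⁸·(0.00268418)^1.5070 = 5.6824×10⁻⁸·0.000133419 ≈ 7.581e-12.

7.6e-12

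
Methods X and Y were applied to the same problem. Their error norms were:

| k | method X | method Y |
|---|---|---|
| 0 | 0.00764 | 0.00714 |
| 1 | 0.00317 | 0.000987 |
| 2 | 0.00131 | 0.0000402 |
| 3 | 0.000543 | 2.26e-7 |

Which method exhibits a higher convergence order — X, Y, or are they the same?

Y

Method X: p ≈ ln(0.000543/0.00131)/ln(0.00131/0.00317) ≈ 1.00.
Method Y: p ≈ ln(2.26e-7/0.0000402)/ln(0.0000402/0.000987) ≈ 1.62.
Method Y has the higher order (≈1.6 vs ≈1.0).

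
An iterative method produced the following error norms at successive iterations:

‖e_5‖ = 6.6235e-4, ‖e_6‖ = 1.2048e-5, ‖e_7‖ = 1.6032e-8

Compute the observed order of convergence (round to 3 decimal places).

1.653

p ≈ ln(‖e_7‖/‖e_6‖) / ln(‖e_6‖/‖e_5‖)
  = ln(1.6032e-8/1.2048e-5) / ln(1.2048e-5/6.6235e-4)
  = ln(0.00133068) / ln(0.0181898)
  = -6.622065 / -4.006894 ≈ 1.652668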